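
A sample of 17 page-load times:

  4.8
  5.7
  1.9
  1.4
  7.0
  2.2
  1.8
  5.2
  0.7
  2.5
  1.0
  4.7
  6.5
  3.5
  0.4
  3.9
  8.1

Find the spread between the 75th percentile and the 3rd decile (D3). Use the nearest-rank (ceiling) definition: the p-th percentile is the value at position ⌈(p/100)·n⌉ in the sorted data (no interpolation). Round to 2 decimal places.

3.30

Sorted: 0.4, 0.7, 1.0, 1.4, 1.8, 1.9, 2.2, 2.5, 3.5, 3.9, 4.7, 4.8, 5.2, 5.7, 6.5, 7.0, 8.1.
n = 17.
P30: rank ⌈30/100·17⌉ = 6 → 1.9.
P75: rank ⌈75/100·17⌉ = 13 → 5.2.
Difference: 5.2 − 1.9 = 3.3.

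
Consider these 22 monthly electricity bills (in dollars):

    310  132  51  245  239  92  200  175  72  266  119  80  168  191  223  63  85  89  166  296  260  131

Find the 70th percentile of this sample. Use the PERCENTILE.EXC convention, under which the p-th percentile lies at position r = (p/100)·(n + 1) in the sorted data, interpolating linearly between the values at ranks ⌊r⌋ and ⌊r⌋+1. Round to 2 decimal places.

224.60

Sorted: 51, 63, 72, 80, 85, 89, 92, 119, 131, 132, 166, 168, 175, 191, 200, 223, 239, 245, 260, 266, 296, 310.
n = 22.
r = (70/100)·(22 + 1) = 16.1.
Rank 16 is 223 and rank 17 is 239.
Interpolate: 223 + 0.1·(239 − 223) = 223 + 0.1·16 = 224.6.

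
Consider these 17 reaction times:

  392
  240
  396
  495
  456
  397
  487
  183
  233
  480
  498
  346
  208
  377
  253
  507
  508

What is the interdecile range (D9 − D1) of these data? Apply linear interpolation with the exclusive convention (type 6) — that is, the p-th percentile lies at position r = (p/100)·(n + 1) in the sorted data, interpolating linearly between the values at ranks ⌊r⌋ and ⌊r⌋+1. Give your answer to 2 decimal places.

Sorted: 183, 208, 233, 240, 253, 346, 377, 392, 396, 397, 456, 480, 487, 495, 498, 507, 508.
n = 17.
P10: r = 1.8; ranks 1–2 are 183, 208; interpolating gives 203.
P90: r = 16.2; ranks 16–17 are 507, 508; interpolating gives 507.2.
Difference: 507.2 − 203 = 304.2.

304.20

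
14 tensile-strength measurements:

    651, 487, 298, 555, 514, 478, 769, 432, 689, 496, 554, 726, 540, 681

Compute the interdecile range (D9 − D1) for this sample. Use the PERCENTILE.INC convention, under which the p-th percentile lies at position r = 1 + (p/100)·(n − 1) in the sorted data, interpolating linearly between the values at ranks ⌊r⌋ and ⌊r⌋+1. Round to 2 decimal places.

269.10

Sorted: 298, 432, 478, 487, 496, 514, 540, 554, 555, 651, 681, 689, 726, 769.
n = 14.
P10: r = 2.3; ranks 2–3 are 432, 478; interpolating gives 445.8.
P90: r = 12.7; ranks 12–13 are 689, 726; interpolating gives 714.9.
Difference: 714.9 − 445.8 = 269.1.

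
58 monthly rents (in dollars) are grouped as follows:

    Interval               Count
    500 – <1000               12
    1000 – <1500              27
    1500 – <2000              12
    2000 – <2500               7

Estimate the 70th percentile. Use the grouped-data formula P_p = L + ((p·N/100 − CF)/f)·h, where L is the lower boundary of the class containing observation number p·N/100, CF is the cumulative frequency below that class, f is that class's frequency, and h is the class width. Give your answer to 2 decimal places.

1566.67

N = 58; target position k = 70/100 · 58 = 40.6.
Cumulative frequencies: 12, 39, 51, 58.
Observation 40.6 falls in the class 1500 – <2000.
L = 1500, CF = 39, f = 12, h = 500.
P70 = 1500 + ((40.6 − 39)/12)·500 = 1500 + 66.6667 = 1566.67.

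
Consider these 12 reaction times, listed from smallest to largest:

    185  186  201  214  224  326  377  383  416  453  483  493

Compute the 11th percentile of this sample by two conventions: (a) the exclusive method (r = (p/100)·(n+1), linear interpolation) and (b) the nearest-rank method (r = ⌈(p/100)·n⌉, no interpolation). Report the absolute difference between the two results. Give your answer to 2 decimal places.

n = 12.
(a) r = 1.43; between ranks 1 (185) and 2 (186): 185.43.
(b) the nearest-rank method: rank 2 → 186.
|185.43 − 186| = 0.57.

0.57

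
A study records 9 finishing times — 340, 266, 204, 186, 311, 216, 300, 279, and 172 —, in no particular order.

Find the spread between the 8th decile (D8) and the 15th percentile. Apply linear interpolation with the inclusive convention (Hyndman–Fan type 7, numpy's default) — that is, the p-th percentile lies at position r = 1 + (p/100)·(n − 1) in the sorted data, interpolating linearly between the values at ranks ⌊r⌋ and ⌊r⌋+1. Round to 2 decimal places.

114.80

Sorted: 172, 186, 204, 216, 266, 279, 300, 311, 340.
n = 9.
P15: r = 2.2; ranks 2–3 are 186, 204; interpolating gives 189.6.
P80: r = 7.4; ranks 7–8 are 300, 311; interpolating gives 304.4.
Difference: 304.4 − 189.6 = 114.8.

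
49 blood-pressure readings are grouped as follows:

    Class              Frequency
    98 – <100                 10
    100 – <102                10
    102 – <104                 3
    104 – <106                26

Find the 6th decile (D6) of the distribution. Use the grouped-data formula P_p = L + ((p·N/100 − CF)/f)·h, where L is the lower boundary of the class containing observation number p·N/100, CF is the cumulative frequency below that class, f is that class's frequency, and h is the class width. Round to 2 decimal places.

104.49

N = 49; target position k = 60/100 · 49 = 29.4.
Cumulative frequencies: 10, 20, 23, 49.
Observation 29.4 falls in the class 104 – <106.
L = 104, CF = 23, f = 26, h = 2.
P60 = 104 + ((29.4 − 23)/26)·2 = 104 + 0.492308 = 104.492.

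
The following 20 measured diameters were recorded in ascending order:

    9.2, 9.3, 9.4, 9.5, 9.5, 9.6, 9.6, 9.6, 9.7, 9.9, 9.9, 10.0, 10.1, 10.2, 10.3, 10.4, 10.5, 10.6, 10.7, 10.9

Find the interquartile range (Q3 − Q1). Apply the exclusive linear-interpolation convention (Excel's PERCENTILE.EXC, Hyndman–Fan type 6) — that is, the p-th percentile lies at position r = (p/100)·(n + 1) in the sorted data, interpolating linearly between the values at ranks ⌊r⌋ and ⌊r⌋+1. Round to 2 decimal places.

n = 20.
P25: r = 5.25; ranks 5–6 are 9.5, 9.6; interpolating gives 9.525.
P75: r = 15.75; ranks 15–16 are 10.3, 10.4; interpolating gives 10.375.
Difference: 10.375 − 9.525 = 0.85.

0.85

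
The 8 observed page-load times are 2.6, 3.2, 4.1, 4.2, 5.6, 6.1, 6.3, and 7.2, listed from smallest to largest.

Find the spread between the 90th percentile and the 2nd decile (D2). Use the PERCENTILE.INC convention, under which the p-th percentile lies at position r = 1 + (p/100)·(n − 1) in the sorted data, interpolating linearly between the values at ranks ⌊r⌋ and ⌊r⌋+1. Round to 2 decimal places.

n = 8.
P20: r = 2.4; ranks 2–3 are 3.2, 4.1; interpolating gives 3.56.
P90: r = 7.3; ranks 7–8 are 6.3, 7.2; interpolating gives 6.57.
Difference: 6.57 − 3.56 = 3.01.

3.01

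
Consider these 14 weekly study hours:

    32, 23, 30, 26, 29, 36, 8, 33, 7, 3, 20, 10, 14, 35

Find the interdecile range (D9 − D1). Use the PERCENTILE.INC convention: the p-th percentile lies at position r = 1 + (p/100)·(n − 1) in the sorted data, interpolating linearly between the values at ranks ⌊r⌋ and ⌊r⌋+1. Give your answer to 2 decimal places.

27.10

Sorted: 3, 7, 8, 10, 14, 20, 23, 26, 29, 30, 32, 33, 35, 36.
n = 14.
P10: r = 2.3; ranks 2–3 are 7, 8; interpolating gives 7.3.
P90: r = 12.7; ranks 12–13 are 33, 35; interpolating gives 34.4.
Difference: 34.4 − 7.3 = 27.1.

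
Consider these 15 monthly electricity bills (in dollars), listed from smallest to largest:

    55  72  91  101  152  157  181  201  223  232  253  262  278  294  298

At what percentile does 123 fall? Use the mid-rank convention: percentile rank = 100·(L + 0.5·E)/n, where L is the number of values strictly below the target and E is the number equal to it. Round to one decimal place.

Count below 123: L = 4; count equal: E = 0; n = 15.
Percentile rank = 100·(4 + 0.5·0)/15 = 100·4/15 = 26.67.

26.7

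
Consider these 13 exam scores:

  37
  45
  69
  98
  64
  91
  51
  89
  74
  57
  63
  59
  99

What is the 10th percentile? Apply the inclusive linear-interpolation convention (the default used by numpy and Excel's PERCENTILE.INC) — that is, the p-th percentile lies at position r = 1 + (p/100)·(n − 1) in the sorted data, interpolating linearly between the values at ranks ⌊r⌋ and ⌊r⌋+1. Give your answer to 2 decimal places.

46.20

Sorted: 37, 45, 51, 57, 59, 63, 64, 69, 74, 89, 91, 98, 99.
n = 13.
r = 1 + (10/100)·(13 − 1) = 1 + 1.2 = 2.2.
Rank 2 is 45 and rank 3 is 51.
Interpolate: 45 + 0.2·(51 − 45) = 45 + 0.2·6 = 46.2.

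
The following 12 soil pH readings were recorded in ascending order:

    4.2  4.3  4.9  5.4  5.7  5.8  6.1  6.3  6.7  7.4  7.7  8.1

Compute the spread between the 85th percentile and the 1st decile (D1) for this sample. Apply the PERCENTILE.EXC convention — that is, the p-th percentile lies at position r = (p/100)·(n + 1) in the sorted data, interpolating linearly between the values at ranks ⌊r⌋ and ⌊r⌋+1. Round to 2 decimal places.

n = 12.
P10: r = 1.3; ranks 1–2 are 4.2, 4.3; interpolating gives 4.23.
P85: r = 11.05; ranks 11–12 are 7.7, 8.1; interpolating gives 7.72.
Difference: 7.72 − 4.23 = 3.49.

3.49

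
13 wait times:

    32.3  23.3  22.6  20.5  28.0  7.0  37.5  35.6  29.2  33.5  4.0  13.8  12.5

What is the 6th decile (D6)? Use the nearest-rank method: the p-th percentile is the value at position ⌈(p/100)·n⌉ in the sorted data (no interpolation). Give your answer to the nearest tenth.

Sorted: 4.0, 7.0, 12.5, 13.8, 20.5, 22.6, 23.3, 28.0, 29.2, 32.3, 33.5, 35.6, 37.5.
n = 13.
Position = ⌈60/100 · 13⌉ = ⌈7.8⌉ = 8.
The value at rank 8 is 28.0.

28.0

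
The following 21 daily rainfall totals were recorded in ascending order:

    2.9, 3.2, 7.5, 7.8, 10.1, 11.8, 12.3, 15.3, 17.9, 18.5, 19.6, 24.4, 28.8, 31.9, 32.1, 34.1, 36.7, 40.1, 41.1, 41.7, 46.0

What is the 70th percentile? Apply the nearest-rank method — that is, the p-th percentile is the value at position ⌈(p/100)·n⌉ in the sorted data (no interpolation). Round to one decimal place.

32.1

n = 21.
Position = ⌈70/100 · 21⌉ = ⌈14.7⌉ = 15.
The value at rank 15 is 32.1.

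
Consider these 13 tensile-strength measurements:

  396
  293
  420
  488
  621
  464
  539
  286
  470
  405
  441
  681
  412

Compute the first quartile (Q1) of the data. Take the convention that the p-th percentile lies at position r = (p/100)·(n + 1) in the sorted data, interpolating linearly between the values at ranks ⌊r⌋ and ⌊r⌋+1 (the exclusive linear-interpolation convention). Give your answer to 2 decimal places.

400.50

Sorted: 286, 293, 396, 405, 412, 420, 441, 464, 470, 488, 539, 621, 681.
n = 13.
r = (25/100)·(13 + 1) = 3.5.
Rank 3 is 396 and rank 4 is 405.
Interpolate: 396 + 0.5·(405 − 396) = 396 + 0.5·9 = 400.5.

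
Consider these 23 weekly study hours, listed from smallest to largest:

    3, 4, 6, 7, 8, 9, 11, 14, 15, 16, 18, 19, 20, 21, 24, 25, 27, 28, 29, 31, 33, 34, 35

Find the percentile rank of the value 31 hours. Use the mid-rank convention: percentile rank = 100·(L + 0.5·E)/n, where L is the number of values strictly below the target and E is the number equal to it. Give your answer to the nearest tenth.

84.8

Count below 31: L = 19; count equal: E = 1; n = 23.
Percentile rank = 100·(19 + 0.5·1)/23 = 100·19.5/23 = 84.78.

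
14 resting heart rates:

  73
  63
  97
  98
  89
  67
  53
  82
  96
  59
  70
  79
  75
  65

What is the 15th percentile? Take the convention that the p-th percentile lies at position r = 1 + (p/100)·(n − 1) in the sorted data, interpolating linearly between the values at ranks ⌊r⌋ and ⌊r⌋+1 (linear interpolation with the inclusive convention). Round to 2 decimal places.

62.80

Sorted: 53, 59, 63, 65, 67, 70, 73, 75, 79, 82, 89, 96, 97, 98.
n = 14.
r = 1 + (15/100)·(14 − 1) = 1 + 1.95 = 2.95.
Rank 2 is 59 and rank 3 is 63.
Interpolate: 59 + 0.95·(63 − 59) = 59 + 0.95·4 = 62.8.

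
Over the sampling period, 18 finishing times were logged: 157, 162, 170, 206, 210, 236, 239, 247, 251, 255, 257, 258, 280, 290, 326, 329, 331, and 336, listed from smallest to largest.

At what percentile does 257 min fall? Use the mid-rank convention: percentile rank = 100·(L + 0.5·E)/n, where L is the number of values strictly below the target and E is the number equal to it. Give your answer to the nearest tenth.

Count below 257: L = 10; count equal: E = 1; n = 18.
Percentile rank = 100·(10 + 0.5·1)/18 = 100·10.5/18 = 58.33.

58.3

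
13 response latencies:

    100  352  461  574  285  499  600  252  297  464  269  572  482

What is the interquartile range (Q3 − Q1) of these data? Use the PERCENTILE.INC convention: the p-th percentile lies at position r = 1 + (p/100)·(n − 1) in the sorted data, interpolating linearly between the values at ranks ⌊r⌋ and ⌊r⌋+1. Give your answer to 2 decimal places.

214.00

Sorted: 100, 252, 269, 285, 297, 352, 461, 464, 482, 499, 572, 574, 600.
n = 13.
P25: r = 4 (integer) → 285.
P75: r = 10 (integer) → 499.
Difference: 499 − 285 = 214.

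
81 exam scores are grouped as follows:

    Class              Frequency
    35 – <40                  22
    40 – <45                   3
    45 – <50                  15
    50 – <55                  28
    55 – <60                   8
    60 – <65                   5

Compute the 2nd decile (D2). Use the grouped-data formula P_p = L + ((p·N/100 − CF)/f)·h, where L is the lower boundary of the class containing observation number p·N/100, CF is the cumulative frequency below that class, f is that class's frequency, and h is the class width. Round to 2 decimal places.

38.68

N = 81; target position k = 20/100 · 81 = 16.2.
Cumulative frequencies: 22, 25, 40, 68, 76, 81.
Observation 16.2 falls in the class 35 – <40.
L = 35, CF = 0, f = 22, h = 5.
P20 = 35 + ((16.2 − 0)/22)·5 = 35 + 3.68182 = 38.6818.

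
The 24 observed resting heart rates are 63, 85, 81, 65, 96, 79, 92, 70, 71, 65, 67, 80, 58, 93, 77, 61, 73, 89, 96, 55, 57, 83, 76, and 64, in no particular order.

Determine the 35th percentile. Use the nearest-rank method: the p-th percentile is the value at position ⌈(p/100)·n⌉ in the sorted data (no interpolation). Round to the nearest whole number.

67

Sorted: 55, 57, 58, 61, 63, 64, 65, 65, 67, 70, 71, 73, 76, 77, 79, 80, 81, 83, 85, 89, 92, 93, 96, 96.
n = 24.
Position = ⌈35/100 · 24⌉ = ⌈8.4⌉ = 9.
The value at rank 9 is 67.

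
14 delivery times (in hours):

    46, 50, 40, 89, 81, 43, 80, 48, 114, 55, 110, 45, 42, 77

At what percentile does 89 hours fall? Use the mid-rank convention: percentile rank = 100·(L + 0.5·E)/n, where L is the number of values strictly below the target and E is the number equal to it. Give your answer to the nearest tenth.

82.1

Sorted: 40, 42, 43, 45, 46, 48, 50, 55, 77, 80, 81, 89, 110, 114.
Count below 89: L = 11; count equal: E = 1; n = 14.
Percentile rank = 100·(11 + 0.5·1)/14 = 100·11.5/14 = 82.14.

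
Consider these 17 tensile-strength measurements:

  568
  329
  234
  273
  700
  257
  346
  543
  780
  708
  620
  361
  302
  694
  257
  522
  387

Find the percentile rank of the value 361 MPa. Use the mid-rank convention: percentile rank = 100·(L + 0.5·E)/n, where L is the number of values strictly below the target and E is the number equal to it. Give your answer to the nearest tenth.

Sorted: 234, 257, 257, 273, 302, 329, 346, 361, 387, 522, 543, 568, 620, 694, 700, 708, 780.
Count below 361: L = 7; count equal: E = 1; n = 17.
Percentile rank = 100·(7 + 0.5·1)/17 = 100·7.5/17 = 44.12.

44.1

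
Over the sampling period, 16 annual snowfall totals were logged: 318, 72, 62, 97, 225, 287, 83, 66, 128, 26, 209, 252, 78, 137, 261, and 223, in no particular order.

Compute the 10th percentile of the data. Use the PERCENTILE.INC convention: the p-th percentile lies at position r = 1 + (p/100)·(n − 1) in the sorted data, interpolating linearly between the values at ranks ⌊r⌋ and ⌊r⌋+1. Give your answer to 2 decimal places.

64.00

Sorted: 26, 62, 66, 72, 78, 83, 97, 128, 137, 209, 223, 225, 252, 261, 287, 318.
n = 16.
r = 1 + (10/100)·(16 − 1) = 1 + 1.5 = 2.5.
Rank 2 is 62 and rank 3 is 66.
Interpolate: 62 + 0.5·(66 − 62) = 62 + 0.5·4 = 64.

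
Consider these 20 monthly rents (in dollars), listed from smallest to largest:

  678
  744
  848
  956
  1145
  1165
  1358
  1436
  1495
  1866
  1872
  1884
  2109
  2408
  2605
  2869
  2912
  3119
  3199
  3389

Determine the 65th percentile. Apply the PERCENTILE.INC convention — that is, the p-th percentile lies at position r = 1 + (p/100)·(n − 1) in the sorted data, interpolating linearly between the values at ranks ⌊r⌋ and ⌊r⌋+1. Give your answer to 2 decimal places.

2213.65

n = 20.
r = 1 + (65/100)·(20 − 1) = 1 + 12.35 = 13.35.
Rank 13 is 2109 and rank 14 is 2408.
Interpolate: 2109 + 0.35·(2408 − 2109) = 2109 + 0.35·299 = 2213.65.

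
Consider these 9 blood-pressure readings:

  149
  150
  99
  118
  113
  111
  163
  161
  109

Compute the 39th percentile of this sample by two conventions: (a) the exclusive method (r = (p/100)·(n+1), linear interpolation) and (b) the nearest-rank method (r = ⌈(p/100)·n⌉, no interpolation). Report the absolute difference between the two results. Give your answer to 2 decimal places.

0.20

Sorted: 99, 109, 111, 113, 118, 149, 150, 161, 163.
n = 9.
(a) r = 3.9; between ranks 3 (111) and 4 (113): 112.8.
(b) the nearest-rank method: rank 4 → 113.
|112.8 − 113| = 0.2.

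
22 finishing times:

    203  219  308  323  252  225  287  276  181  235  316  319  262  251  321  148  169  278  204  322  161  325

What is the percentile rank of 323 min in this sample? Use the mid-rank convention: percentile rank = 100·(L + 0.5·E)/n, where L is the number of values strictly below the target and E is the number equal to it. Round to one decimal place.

93.2

Sorted: 148, 161, 169, 181, 203, 204, 219, 225, 235, 251, 252, 262, 276, 278, 287, 308, 316, 319, 321, 322, 323, 325.
Count below 323: L = 20; count equal: E = 1; n = 22.
Percentile rank = 100·(20 + 0.5·1)/22 = 100·20.5/22 = 93.18.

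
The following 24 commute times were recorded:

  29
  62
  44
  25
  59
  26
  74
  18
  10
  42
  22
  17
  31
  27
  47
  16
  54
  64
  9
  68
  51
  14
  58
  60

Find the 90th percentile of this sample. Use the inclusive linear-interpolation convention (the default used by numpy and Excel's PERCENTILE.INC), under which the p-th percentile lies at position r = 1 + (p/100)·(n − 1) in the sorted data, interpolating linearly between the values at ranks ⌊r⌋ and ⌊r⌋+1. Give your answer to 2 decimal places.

63.40

Sorted: 9, 10, 14, 16, 17, 18, 22, 25, 26, 27, 29, 31, 42, 44, 47, 51, 54, 58, 59, 60, 62, 64, 68, 74.
n = 24.
r = 1 + (90/100)·(24 − 1) = 1 + 20.7 = 21.7.
Rank 21 is 62 and rank 22 is 64.
Interpolate: 62 + 0.7·(64 − 62) = 62 + 0.7·2 = 63.4.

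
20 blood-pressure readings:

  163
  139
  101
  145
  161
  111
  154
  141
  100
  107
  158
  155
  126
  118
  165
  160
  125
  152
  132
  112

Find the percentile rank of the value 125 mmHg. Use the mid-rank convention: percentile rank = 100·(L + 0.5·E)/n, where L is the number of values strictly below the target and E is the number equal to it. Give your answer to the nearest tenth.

32.5

Sorted: 100, 101, 107, 111, 112, 118, 125, 126, 132, 139, 141, 145, 152, 154, 155, 158, 160, 161, 163, 165.
Count below 125: L = 6; count equal: E = 1; n = 20.
Percentile rank = 100·(6 + 0.5·1)/20 = 100·6.5/20 = 32.5.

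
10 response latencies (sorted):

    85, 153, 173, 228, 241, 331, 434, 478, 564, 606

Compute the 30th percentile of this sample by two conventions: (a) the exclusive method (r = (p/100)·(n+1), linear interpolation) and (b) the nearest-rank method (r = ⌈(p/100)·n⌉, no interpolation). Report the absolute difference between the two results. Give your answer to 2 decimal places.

n = 10.
(a) r = 3.3; between ranks 3 (173) and 4 (228): 189.5.
(b) the nearest-rank method: rank 3 → 173.
|189.5 − 173| = 16.5.

16.50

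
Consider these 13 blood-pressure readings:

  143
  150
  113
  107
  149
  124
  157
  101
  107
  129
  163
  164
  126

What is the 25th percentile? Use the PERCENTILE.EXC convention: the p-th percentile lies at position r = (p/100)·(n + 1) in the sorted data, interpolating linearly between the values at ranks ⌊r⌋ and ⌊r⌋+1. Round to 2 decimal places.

110.00

Sorted: 101, 107, 107, 113, 124, 126, 129, 143, 149, 150, 157, 163, 164.
n = 13.
r = (25/100)·(13 + 1) = 3.5.
Rank 3 is 107 and rank 4 is 113.
Interpolate: 107 + 0.5·(113 − 107) = 107 + 0.5·6 = 110.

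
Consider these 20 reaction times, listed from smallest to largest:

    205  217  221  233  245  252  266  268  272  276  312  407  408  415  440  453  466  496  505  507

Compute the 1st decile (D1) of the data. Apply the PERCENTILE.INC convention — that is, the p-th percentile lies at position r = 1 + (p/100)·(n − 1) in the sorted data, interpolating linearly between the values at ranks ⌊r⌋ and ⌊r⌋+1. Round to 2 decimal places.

n = 20.
r = 1 + (10/100)·(20 − 1) = 1 + 1.9 = 2.9.
Rank 2 is 217 and rank 3 is 221.
Interpolate: 217 + 0.9·(221 − 217) = 217 + 0.9·4 = 220.6.

220.60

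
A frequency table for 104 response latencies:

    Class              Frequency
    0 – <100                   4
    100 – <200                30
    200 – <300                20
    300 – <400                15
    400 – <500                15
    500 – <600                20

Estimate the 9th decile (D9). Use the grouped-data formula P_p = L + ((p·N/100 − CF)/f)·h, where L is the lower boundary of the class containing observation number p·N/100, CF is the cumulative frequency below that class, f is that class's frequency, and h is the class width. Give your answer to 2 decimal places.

N = 104; target position k = 90/100 · 104 = 93.6.
Cumulative frequencies: 4, 34, 54, 69, 84, 104.
Observation 93.6 falls in the class 500 – <600.
L = 500, CF = 84, f = 20, h = 100.
P90 = 500 + ((93.6 − 84)/20)·100 = 500 + 48 = 548.

548.00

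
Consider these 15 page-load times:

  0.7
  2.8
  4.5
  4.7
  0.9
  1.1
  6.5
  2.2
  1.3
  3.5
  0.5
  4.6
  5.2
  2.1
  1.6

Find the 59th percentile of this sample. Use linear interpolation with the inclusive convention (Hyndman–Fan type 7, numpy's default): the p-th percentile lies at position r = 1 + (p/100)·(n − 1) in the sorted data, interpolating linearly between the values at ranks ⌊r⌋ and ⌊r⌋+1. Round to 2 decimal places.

Sorted: 0.5, 0.7, 0.9, 1.1, 1.3, 1.6, 2.1, 2.2, 2.8, 3.5, 4.5, 4.6, 4.7, 5.2, 6.5.
n = 15.
r = 1 + (59/100)·(15 − 1) = 1 + 8.26 = 9.26.
Rank 9 is 2.8 and rank 10 is 3.5.
Interpolate: 2.8 + 0.26·(3.5 − 2.8) = 2.8 + 0.26·0.7 = 2.982.

2.98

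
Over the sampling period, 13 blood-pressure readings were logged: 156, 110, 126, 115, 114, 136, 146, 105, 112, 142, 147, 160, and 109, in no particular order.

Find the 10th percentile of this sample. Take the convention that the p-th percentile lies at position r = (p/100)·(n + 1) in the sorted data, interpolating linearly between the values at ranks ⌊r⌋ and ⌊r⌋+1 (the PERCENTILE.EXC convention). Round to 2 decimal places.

Sorted: 105, 109, 110, 112, 114, 115, 126, 136, 142, 146, 147, 156, 160.
n = 13.
r = (10/100)·(13 + 1) = 1.4.
Rank 1 is 105 and rank 2 is 109.
Interpolate: 105 + 0.4·(109 − 105) = 105 + 0.4·4 = 106.6.

106.60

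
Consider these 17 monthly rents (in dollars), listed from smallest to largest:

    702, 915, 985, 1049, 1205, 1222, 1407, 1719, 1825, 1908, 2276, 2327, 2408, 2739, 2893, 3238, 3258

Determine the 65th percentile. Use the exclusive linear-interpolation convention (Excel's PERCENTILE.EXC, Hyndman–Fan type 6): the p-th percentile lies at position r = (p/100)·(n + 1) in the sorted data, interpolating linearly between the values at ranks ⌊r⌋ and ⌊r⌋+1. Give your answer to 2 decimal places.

2311.70

n = 17.
r = (65/100)·(17 + 1) = 11.7.
Rank 11 is 2276 and rank 12 is 2327.
Interpolate: 2276 + 0.7·(2327 − 2276) = 2276 + 0.7·51 = 2311.7.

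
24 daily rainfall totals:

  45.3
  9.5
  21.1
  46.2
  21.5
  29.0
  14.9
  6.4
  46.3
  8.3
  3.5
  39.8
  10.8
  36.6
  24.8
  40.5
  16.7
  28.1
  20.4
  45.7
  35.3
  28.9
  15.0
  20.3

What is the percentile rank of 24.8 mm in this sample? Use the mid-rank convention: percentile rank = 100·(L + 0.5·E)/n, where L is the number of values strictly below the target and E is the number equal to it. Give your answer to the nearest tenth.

52.1

Sorted: 3.5, 6.4, 8.3, 9.5, 10.8, 14.9, 15.0, 16.7, 20.3, 20.4, 21.1, 21.5, 24.8, 28.1, 28.9, 29.0, 35.3, 36.6, 39.8, 40.5, 45.3, 45.7, 46.2, 46.3.
Count below 24.8: L = 12; count equal: E = 1; n = 24.
Percentile rank = 100·(12 + 0.5·1)/24 = 100·12.5/24 = 52.08.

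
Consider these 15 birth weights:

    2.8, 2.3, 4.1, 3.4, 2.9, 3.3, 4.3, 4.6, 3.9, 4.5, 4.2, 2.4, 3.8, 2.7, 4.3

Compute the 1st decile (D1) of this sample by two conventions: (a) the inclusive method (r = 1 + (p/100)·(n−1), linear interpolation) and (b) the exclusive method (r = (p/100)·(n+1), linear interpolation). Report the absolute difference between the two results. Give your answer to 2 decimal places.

Sorted: 2.3, 2.4, 2.7, 2.8, 2.9, 3.3, 3.4, 3.8, 3.9, 4.1, 4.2, 4.3, 4.3, 4.5, 4.6.
n = 15.
(a) r = 2.4; between ranks 2 (2.4) and 3 (2.7): 2.52.
(b) r = 1.6; between ranks 1 (2.3) and 2 (2.4): 2.36.
|2.52 − 2.36| = 0.16.

0.16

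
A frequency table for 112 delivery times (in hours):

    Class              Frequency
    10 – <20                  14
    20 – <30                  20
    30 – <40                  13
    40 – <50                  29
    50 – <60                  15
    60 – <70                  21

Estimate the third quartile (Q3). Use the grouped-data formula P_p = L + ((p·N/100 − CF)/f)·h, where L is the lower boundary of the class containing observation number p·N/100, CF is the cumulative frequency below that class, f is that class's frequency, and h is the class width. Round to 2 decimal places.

N = 112; target position k = 75/100 · 112 = 84.
Cumulative frequencies: 14, 34, 47, 76, 91, 112.
Observation 84 falls in the class 50 – <60.
L = 50, CF = 76, f = 15, h = 10.
P75 = 50 + ((84 − 76)/15)·10 = 50 + 5.33333 = 55.3333.

55.33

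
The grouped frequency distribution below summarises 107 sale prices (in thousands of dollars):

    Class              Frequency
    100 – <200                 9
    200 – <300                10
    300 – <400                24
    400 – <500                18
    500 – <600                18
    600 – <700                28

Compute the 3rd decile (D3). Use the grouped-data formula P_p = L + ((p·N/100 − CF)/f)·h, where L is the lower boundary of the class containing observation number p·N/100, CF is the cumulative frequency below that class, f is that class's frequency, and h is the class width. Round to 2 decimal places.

354.58

N = 107; target position k = 30/100 · 107 = 32.1.
Cumulative frequencies: 9, 19, 43, 61, 79, 107.
Observation 32.1 falls in the class 300 – <400.
L = 300, CF = 19, f = 24, h = 100.
P30 = 300 + ((32.1 − 19)/24)·100 = 300 + 54.5833 = 354.583.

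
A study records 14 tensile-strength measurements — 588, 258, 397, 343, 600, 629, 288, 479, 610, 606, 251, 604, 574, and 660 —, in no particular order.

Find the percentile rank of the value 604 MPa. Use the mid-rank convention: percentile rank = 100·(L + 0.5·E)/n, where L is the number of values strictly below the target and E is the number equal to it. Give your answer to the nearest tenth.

67.9

Sorted: 251, 258, 288, 343, 397, 479, 574, 588, 600, 604, 606, 610, 629, 660.
Count below 604: L = 9; count equal: E = 1; n = 14.
Percentile rank = 100·(9 + 0.5·1)/14 = 100·9.5/14 = 67.86.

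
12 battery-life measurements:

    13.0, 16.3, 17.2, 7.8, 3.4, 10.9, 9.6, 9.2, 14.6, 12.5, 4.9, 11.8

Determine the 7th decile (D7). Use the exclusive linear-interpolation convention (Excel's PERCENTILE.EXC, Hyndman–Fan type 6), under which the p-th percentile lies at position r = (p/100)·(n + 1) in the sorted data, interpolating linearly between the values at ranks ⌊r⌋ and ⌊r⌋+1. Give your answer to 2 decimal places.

Sorted: 3.4, 4.9, 7.8, 9.2, 9.6, 10.9, 11.8, 12.5, 13.0, 14.6, 16.3, 17.2.
n = 12.
r = (70/100)·(12 + 1) = 9.1.
Rank 9 is 13.0 and rank 10 is 14.6.
Interpolate: 13.0 + 0.1·(14.6 − 13.0) = 13.0 + 0.1·1.6 = 13.16.

13.16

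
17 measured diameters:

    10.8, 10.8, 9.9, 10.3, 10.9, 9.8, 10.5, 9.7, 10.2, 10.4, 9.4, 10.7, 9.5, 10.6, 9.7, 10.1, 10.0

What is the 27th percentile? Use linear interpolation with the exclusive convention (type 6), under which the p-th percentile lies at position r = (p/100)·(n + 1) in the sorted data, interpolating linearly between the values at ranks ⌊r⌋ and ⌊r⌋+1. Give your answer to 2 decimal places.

Sorted: 9.4, 9.5, 9.7, 9.7, 9.8, 9.9, 10.0, 10.1, 10.2, 10.3, 10.4, 10.5, 10.6, 10.7, 10.8, 10.8, 10.9.
n = 17.
r = (27/100)·(17 + 1) = 4.86.
Rank 4 is 9.7 and rank 5 is 9.8.
Interpolate: 9.7 + 0.86·(9.8 − 9.7) = 9.7 + 0.86·0.1 = 9.786.

9.79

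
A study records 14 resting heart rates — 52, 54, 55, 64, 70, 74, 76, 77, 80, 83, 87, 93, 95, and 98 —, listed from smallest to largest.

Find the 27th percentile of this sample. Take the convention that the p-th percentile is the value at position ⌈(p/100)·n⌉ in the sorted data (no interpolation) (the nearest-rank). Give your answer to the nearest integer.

64

n = 14.
Position = ⌈27/100 · 14⌉ = ⌈3.78⌉ = 4.
The value at rank 4 is 64.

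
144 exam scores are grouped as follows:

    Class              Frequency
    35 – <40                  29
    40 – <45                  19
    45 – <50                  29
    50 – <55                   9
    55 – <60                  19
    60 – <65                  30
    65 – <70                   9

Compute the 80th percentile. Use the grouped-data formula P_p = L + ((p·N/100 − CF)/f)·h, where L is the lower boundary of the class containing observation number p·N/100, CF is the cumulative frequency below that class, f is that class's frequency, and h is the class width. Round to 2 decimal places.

N = 144; target position k = 80/100 · 144 = 115.2.
Cumulative frequencies: 29, 48, 77, 86, 105, 135, 144.
Observation 115.2 falls in the class 60 – <65.
L = 60, CF = 105, f = 30, h = 5.
P80 = 60 + ((115.2 − 105)/30)·5 = 60 + 1.7 = 61.7.

61.70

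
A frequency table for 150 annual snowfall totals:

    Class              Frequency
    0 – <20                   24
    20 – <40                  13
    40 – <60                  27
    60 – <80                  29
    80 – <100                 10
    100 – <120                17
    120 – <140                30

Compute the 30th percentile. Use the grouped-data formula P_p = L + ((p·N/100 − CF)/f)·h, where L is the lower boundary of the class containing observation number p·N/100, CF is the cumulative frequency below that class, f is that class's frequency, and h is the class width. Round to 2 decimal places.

45.93

N = 150; target position k = 30/100 · 150 = 45.
Cumulative frequencies: 24, 37, 64, 93, 103, 120, 150.
Observation 45 falls in the class 40 – <60.
L = 40, CF = 37, f = 27, h = 20.
P30 = 40 + ((45 − 37)/27)·20 = 40 + 5.92593 = 45.9259.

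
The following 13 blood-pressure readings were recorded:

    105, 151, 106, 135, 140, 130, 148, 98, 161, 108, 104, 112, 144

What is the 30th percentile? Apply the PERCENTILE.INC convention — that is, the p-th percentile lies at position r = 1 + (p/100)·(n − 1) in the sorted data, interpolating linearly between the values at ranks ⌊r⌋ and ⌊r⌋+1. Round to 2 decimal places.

107.20

Sorted: 98, 104, 105, 106, 108, 112, 130, 135, 140, 144, 148, 151, 161.
n = 13.
r = 1 + (30/100)·(13 − 1) = 1 + 3.6 = 4.6.
Rank 4 is 106 and rank 5 is 108.
Interpolate: 106 + 0.6·(108 − 106) = 106 + 0.6·2 = 107.2.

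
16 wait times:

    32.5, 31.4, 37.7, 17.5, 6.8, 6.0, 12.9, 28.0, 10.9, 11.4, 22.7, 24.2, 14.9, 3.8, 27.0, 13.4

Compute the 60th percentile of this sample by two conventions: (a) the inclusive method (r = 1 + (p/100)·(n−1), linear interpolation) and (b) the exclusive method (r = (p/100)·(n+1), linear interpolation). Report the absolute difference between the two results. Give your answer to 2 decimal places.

0.30

Sorted: 3.8, 6.0, 6.8, 10.9, 11.4, 12.9, 13.4, 14.9, 17.5, 22.7, 24.2, 27.0, 28.0, 31.4, 32.5, 37.7.
n = 16.
(a) r = 10 → value at rank 10 = 22.7.
(b) r = 10.2; between ranks 10 (22.7) and 11 (24.2): 23.
|22.7 − 23| = 0.3.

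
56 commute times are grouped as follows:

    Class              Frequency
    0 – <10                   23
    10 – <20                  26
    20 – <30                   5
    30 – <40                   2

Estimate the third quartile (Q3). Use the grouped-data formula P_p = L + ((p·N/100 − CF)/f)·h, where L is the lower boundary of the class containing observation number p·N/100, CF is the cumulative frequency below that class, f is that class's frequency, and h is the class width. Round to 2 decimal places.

N = 56; target position k = 75/100 · 56 = 42.
Cumulative frequencies: 23, 49, 54, 56.
Observation 42 falls in the class 10 – <20.
L = 10, CF = 23, f = 26, h = 10.
P75 = 10 + ((42 − 23)/26)·10 = 10 + 7.30769 = 17.3077.

17.31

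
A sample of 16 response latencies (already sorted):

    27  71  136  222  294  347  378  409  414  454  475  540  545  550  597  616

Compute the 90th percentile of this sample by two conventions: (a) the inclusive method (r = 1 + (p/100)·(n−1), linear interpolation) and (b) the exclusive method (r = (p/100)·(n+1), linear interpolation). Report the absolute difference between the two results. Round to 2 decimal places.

n = 16.
(a) r = 14.5; between ranks 14 (550) and 15 (597): 573.5.
(b) r = 15.3; between ranks 15 (597) and 16 (616): 602.7.
|573.5 − 602.7| = 29.2.

29.20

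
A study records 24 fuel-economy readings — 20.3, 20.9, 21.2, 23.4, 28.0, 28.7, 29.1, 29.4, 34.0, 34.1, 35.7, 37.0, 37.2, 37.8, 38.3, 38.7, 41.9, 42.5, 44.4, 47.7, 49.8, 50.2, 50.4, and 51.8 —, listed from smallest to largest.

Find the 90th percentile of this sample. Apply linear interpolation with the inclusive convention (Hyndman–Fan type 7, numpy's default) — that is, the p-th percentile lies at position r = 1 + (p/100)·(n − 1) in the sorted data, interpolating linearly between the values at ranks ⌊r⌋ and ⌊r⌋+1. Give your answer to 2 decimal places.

n = 24.
r = 1 + (90/100)·(24 − 1) = 1 + 20.7 = 21.7.
Rank 21 is 49.8 and rank 22 is 50.2.
Interpolate: 49.8 + 0.7·(50.2 − 49.8) = 49.8 + 0.7·0.4 = 50.08.

50.08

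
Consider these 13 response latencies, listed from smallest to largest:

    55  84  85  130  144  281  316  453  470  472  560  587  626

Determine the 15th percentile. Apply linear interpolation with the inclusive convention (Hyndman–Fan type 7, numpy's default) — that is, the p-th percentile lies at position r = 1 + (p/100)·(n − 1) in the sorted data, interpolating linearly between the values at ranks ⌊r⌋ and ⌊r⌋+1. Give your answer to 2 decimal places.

n = 13.
r = 1 + (15/100)·(13 − 1) = 1 + 1.8 = 2.8.
Rank 2 is 84 and rank 3 is 85.
Interpolate: 84 + 0.8·(85 − 84) = 84 + 0.8·1 = 84.8.

84.80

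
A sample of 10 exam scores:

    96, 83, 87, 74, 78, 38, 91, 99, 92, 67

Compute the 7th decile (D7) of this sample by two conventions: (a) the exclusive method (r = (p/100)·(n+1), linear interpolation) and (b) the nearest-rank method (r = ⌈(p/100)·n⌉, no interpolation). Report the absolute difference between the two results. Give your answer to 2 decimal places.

0.70

Sorted: 38, 67, 74, 78, 83, 87, 91, 92, 96, 99.
n = 10.
(a) r = 7.7; between ranks 7 (91) and 8 (92): 91.7.
(b) the nearest-rank method: rank 7 → 91.
|91.7 − 91| = 0.7.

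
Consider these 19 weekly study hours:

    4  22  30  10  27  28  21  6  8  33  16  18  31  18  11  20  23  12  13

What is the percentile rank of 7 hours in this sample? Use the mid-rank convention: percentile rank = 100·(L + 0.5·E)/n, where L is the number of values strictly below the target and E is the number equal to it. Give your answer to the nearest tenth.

10.5

Sorted: 4, 6, 8, 10, 11, 12, 13, 16, 18, 18, 20, 21, 22, 23, 27, 28, 30, 31, 33.
Count below 7: L = 2; count equal: E = 0; n = 19.
Percentile rank = 100·(2 + 0.5·0)/19 = 100·2/19 = 10.53.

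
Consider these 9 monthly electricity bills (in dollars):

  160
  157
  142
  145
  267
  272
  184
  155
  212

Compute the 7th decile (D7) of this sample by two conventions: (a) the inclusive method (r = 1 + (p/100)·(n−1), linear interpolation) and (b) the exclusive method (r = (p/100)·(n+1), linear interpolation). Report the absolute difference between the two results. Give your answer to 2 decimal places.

11.20

Sorted: 142, 145, 155, 157, 160, 184, 212, 267, 272.
n = 9.
(a) r = 6.6; between ranks 6 (184) and 7 (212): 200.8.
(b) r = 7 → value at rank 7 = 212.
|200.8 − 212| = 11.2.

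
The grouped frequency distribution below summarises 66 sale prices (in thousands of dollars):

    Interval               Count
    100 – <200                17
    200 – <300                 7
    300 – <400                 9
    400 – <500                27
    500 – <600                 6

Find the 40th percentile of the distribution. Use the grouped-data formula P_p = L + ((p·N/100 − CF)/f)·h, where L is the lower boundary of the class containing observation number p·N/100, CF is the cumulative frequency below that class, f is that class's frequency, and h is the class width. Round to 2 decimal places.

326.67

N = 66; target position k = 40/100 · 66 = 26.4.
Cumulative frequencies: 17, 24, 33, 60, 66.
Observation 26.4 falls in the class 300 – <400.
L = 300, CF = 24, f = 9, h = 100.
P40 = 300 + ((26.4 − 24)/9)·100 = 300 + 26.6667 = 326.667.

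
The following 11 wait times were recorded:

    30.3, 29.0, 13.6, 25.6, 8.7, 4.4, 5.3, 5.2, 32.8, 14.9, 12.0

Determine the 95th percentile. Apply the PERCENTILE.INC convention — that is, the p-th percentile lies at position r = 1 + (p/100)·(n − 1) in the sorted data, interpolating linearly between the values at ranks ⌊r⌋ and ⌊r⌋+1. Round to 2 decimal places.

31.55

Sorted: 4.4, 5.2, 5.3, 8.7, 12.0, 13.6, 14.9, 25.6, 29.0, 30.3, 32.8.
n = 11.
r = 1 + (95/100)·(11 − 1) = 1 + 9.5 = 10.5.
Rank 10 is 30.3 and rank 11 is 32.8.
Interpolate: 30.3 + 0.5·(32.8 − 30.3) = 30.3 + 0.5·2.5 = 31.55.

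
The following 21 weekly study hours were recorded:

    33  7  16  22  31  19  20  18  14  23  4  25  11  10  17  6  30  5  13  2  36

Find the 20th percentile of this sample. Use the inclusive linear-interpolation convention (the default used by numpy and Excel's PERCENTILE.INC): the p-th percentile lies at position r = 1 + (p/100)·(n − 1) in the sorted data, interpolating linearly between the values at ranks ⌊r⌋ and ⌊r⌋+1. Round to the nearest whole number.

Sorted: 2, 4, 5, 6, 7, 10, 11, 13, 14, 16, 17, 18, 19, 20, 22, 23, 25, 30, 31, 33, 36.
n = 21.
r = 1 + (20/100)·(21 − 1) = 1 + 4 = 5.
r is an integer, so P20 is the value at rank 5: 7.

7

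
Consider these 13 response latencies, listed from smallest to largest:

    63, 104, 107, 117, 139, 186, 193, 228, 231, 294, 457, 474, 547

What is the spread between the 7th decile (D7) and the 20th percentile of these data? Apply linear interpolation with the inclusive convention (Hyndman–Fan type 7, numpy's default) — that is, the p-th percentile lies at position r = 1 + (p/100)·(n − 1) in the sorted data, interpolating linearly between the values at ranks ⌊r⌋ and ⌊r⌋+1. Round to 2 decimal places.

n = 13.
P20: r = 3.4; ranks 3–4 are 107, 117; interpolating gives 111.
P70: r = 9.4; ranks 9–10 are 231, 294; interpolating gives 256.2.
Difference: 256.2 − 111 = 145.2.

145.20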